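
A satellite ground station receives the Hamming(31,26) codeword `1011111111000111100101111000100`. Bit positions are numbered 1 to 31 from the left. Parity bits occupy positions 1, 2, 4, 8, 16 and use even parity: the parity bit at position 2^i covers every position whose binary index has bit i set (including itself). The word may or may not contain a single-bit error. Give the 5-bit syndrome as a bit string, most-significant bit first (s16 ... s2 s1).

00000

s1: b1⊕b3⊕b5⊕b7⊕b9⊕b11⊕b13⊕b15⊕b17⊕b19⊕b21⊕b23⊕b25⊕b27⊕b29⊕b31 = 1⊕1⊕1⊕1⊕1⊕0⊕0⊕1⊕1⊕0⊕0⊕1⊕1⊕0⊕1⊕0 = 0
s2: b2⊕b3⊕b6⊕b7⊕b10⊕b11⊕b14⊕b15⊕b18⊕b19⊕b22⊕b23⊕b26⊕b27⊕b30⊕b31 = 0⊕1⊕1⊕1⊕1⊕0⊕1⊕1⊕0⊕0⊕1⊕1⊕0⊕0⊕0⊕0 = 0
s4: b4⊕b5⊕b6⊕b7⊕b12⊕b13⊕b14⊕b15⊕b20⊕b21⊕b22⊕b23⊕b28⊕b29⊕b30⊕b31 = 1⊕1⊕1⊕1⊕0⊕0⊕1⊕1⊕1⊕0⊕1⊕1⊕0⊕1⊕0⊕0 = 0
s8: b8⊕b9⊕b10⊕b11⊕b12⊕b13⊕b14⊕b15⊕b24⊕b25⊕b26⊕b27⊕b28⊕b29⊕b30⊕b31 = 1⊕1⊕1⊕0⊕0⊕0⊕1⊕1⊕1⊕1⊕0⊕0⊕0⊕1⊕0⊕0 = 0
s16: b16⊕b17⊕b18⊕b19⊕b20⊕b21⊕b22⊕b23⊕b24⊕b25⊕b26⊕b27⊕b28⊕b29⊕b30⊕b31 = 1⊕1⊕0⊕0⊕1⊕0⊕1⊕1⊕1⊕1⊕0⊕0⊕0⊕1⊕0⊕0 = 0
Syndrome (s16...s1) = 00000 → position 0 (no error).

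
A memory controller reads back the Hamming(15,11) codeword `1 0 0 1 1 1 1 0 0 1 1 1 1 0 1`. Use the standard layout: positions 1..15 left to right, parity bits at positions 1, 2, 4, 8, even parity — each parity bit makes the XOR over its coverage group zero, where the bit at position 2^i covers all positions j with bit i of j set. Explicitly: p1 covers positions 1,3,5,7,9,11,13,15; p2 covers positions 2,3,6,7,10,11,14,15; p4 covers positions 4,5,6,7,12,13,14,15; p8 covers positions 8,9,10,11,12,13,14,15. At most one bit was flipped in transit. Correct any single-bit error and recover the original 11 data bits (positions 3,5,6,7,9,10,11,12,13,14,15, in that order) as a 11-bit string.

s1: b1⊕b3⊕b5⊕b7⊕b9⊕b11⊕b13⊕b15 = 1⊕0⊕1⊕1⊕0⊕1⊕1⊕1 = 0
s2: b2⊕b3⊕b6⊕b7⊕b10⊕b11⊕b14⊕b15 = 0⊕0⊕1⊕1⊕1⊕1⊕0⊕1 = 1
s4: b4⊕b5⊕b6⊕b7⊕b12⊕b13⊕b14⊕b15 = 1⊕1⊕1⊕1⊕1⊕1⊕0⊕1 = 1
s8: b8⊕b9⊕b10⊕b11⊕b12⊕b13⊕b14⊕b15 = 0⊕0⊕1⊕1⊕1⊕1⊕0⊕1 = 1
Syndrome (s8...s1) = 1110 → position 14.
Flip bit 14: corrected codeword = 100111100111111
Data bits at positions 3,5,6,7,9,10,11,12,13,14,15: 01110111111

01110111111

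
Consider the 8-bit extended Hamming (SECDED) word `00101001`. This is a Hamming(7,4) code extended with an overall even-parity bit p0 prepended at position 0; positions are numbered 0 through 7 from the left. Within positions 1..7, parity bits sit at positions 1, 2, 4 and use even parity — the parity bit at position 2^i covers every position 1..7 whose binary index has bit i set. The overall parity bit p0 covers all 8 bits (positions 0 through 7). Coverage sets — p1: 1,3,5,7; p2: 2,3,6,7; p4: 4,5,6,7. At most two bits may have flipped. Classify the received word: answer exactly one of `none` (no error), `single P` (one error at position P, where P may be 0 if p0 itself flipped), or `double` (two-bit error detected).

single 1

s1: b1⊕b3⊕b5⊕b7 = 0⊕0⊕0⊕1 = 1
s2: b2⊕b3⊕b6⊕b7 = 1⊕0⊕0⊕1 = 0
s4: b4⊕b5⊕b6⊕b7 = 1⊕0⊕0⊕1 = 0
Syndrome (s4...s1) = 001 → position 1.
Overall parity (XOR of all 8 bits, including p0): 0⊕0⊕1⊕0⊕1⊕0⊕0⊕1 = 1
Overall=1, syndrome position=1 → single-bit error at position 1.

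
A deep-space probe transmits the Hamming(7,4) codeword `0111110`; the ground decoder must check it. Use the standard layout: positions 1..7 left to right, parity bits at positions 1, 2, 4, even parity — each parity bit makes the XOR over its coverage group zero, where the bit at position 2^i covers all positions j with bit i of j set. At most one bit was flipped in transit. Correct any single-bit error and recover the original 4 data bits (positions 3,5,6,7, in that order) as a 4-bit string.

1100

s1: b1⊕b3⊕b5⊕b7 = 0⊕1⊕1⊕0 = 0
s2: b2⊕b3⊕b6⊕b7 = 1⊕1⊕1⊕0 = 1
s4: b4⊕b5⊕b6⊕b7 = 1⊕1⊕1⊕0 = 1
Syndrome (s4...s1) = 110 → position 6.
Flip bit 6: corrected codeword = 0111100
Data bits at positions 3,5,6,7: 1100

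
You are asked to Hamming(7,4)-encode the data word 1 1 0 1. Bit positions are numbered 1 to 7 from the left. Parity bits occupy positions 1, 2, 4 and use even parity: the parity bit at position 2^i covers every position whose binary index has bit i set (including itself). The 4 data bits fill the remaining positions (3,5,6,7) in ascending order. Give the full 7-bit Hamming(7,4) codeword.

1010101

Place data bits at non-power-of-two positions: b3=1, b5=1, b6=0, b7=1.
p1 = XOR of data positions {3,5,7} = 1⊕1⊕1 = 1
p2 = XOR of data positions {3,6,7} = 1⊕0⊕1 = 0
p4 = XOR of data positions {5,6,7} = 1⊕0⊕1 = 0
Codeword b1..b7 = 1010101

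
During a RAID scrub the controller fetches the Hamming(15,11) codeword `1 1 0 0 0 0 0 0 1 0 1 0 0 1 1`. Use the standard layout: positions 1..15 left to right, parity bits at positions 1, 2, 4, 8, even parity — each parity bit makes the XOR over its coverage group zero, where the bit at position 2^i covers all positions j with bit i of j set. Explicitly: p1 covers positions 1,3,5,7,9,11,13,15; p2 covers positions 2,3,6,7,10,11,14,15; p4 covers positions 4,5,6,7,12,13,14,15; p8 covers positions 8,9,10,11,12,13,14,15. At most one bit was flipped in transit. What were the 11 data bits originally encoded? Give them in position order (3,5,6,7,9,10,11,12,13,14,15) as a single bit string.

00001010011

s1: b1⊕b3⊕b5⊕b7⊕b9⊕b11⊕b13⊕b15 = 1⊕0⊕0⊕0⊕1⊕1⊕0⊕1 = 0
s2: b2⊕b3⊕b6⊕b7⊕b10⊕b11⊕b14⊕b15 = 1⊕0⊕0⊕0⊕0⊕1⊕1⊕1 = 0
s4: b4⊕b5⊕b6⊕b7⊕b12⊕b13⊕b14⊕b15 = 0⊕0⊕0⊕0⊕0⊕0⊕1⊕1 = 0
s8: b8⊕b9⊕b10⊕b11⊕b12⊕b13⊕b14⊕b15 = 0⊕1⊕0⊕1⊕0⊕0⊕1⊕1 = 0
Syndrome (s8...s1) = 0000 → position 0 (no error).
No correction needed.
Data bits at positions 3,5,6,7,9,10,11,12,13,14,15: 00001010011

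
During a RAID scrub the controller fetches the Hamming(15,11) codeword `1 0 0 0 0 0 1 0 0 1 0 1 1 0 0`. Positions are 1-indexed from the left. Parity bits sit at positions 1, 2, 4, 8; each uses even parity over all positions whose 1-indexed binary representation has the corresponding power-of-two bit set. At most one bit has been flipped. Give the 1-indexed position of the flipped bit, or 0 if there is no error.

13

s1: b1⊕b3⊕b5⊕b7⊕b9⊕b11⊕b13⊕b15 = 1⊕0⊕0⊕1⊕0⊕0⊕1⊕0 = 1
s2: b2⊕b3⊕b6⊕b7⊕b10⊕b11⊕b14⊕b15 = 0⊕0⊕0⊕1⊕1⊕0⊕0⊕0 = 0
s4: b4⊕b5⊕b6⊕b7⊕b12⊕b13⊕b14⊕b15 = 0⊕0⊕0⊕1⊕1⊕1⊕0⊕0 = 1
s8: b8⊕b9⊕b10⊕b11⊕b12⊕b13⊕b14⊕b15 = 0⊕0⊕1⊕0⊕1⊕1⊕0⊕0 = 1
Syndrome (s8...s1) = 1101 → position 13.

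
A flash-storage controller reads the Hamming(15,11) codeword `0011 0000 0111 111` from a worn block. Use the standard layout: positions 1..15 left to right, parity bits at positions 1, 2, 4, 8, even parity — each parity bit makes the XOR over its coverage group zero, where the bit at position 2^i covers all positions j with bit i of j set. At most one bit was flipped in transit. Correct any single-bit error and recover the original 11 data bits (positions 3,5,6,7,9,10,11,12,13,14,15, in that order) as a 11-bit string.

10100111111

s1: b1⊕b3⊕b5⊕b7⊕b9⊕b11⊕b13⊕b15 = 0⊕1⊕0⊕0⊕0⊕1⊕1⊕1 = 0
s2: b2⊕b3⊕b6⊕b7⊕b10⊕b11⊕b14⊕b15 = 0⊕1⊕0⊕0⊕1⊕1⊕1⊕1 = 1
s4: b4⊕b5⊕b6⊕b7⊕b12⊕b13⊕b14⊕b15 = 1⊕0⊕0⊕0⊕1⊕1⊕1⊕1 = 1
s8: b8⊕b9⊕b10⊕b11⊕b12⊕b13⊕b14⊕b15 = 0⊕0⊕1⊕1⊕1⊕1⊕1⊕1 = 0
Syndrome (s8...s1) = 0110 → position 6.
Flip bit 6: corrected codeword = 001101000111111
Data bits at positions 3,5,6,7,9,10,11,12,13,14,15: 10100111111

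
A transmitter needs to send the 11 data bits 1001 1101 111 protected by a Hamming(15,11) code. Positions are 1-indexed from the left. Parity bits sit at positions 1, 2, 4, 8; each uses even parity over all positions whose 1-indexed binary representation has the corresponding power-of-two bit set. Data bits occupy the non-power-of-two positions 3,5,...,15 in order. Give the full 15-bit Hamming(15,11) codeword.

Place data bits at non-power-of-two positions: b3=1, b5=0, b6=0, b7=1, b9=1, b10=1, b11=0, b12=1, b13=1, b14=1, b15=1.
p1 = XOR of data positions {3,5,7,9,11,13,15} = 1⊕0⊕1⊕1⊕0⊕1⊕1 = 1
p2 = XOR of data positions {3,6,7,10,11,14,15} = 1⊕0⊕1⊕1⊕0⊕1⊕1 = 1
p4 = XOR of data positions {5,6,7,12,13,14,15} = 0⊕0⊕1⊕1⊕1⊕1⊕1 = 1
p8 = XOR of data positions {9,10,11,12,13,14,15} = 1⊕1⊕0⊕1⊕1⊕1⊕1 = 0
Codeword b1..b15 = 111100101101111

111100101101111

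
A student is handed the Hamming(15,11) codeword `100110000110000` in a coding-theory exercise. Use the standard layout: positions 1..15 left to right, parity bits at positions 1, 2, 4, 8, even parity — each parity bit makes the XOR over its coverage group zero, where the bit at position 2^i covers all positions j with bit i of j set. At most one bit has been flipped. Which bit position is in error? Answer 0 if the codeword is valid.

s1: b1⊕b3⊕b5⊕b7⊕b9⊕b11⊕b13⊕b15 = 1⊕0⊕1⊕0⊕0⊕1⊕0⊕0 = 1
s2: b2⊕b3⊕b6⊕b7⊕b10⊕b11⊕b14⊕b15 = 0⊕0⊕0⊕0⊕1⊕1⊕0⊕0 = 0
s4: b4⊕b5⊕b6⊕b7⊕b12⊕b13⊕b14⊕b15 = 1⊕1⊕0⊕0⊕0⊕0⊕0⊕0 = 0
s8: b8⊕b9⊕b10⊕b11⊕b12⊕b13⊕b14⊕b15 = 0⊕0⊕1⊕1⊕0⊕0⊕0⊕0 = 0
Syndrome (s8...s1) = 0001 → position 1.

1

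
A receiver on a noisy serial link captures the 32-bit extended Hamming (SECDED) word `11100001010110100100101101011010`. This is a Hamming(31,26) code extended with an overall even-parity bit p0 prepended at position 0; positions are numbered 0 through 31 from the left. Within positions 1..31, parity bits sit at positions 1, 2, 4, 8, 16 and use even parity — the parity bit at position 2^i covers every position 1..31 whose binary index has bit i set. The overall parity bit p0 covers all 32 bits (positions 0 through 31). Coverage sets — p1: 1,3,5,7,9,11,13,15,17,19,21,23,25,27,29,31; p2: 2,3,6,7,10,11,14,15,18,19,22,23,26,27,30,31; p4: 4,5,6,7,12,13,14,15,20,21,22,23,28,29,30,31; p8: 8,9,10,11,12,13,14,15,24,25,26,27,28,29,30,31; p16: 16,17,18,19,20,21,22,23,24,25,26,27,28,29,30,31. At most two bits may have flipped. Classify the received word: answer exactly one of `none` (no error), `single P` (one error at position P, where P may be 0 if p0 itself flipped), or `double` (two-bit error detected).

s1: b1⊕b3⊕b5⊕b7⊕b9⊕b11⊕b13⊕b15⊕b17⊕b19⊕b21⊕b23⊕b25⊕b27⊕b29⊕b31 = 1⊕0⊕0⊕1⊕1⊕1⊕0⊕0⊕1⊕0⊕0⊕1⊕1⊕1⊕0⊕0 = 0
s2: b2⊕b3⊕b6⊕b7⊕b10⊕b11⊕b14⊕b15⊕b18⊕b19⊕b22⊕b23⊕b26⊕b27⊕b30⊕b31 = 1⊕0⊕0⊕1⊕0⊕1⊕1⊕0⊕0⊕0⊕1⊕1⊕0⊕1⊕1⊕0 = 0
s4: b4⊕b5⊕b6⊕b7⊕b12⊕b13⊕b14⊕b15⊕b20⊕b21⊕b22⊕b23⊕b28⊕b29⊕b30⊕b31 = 0⊕0⊕0⊕1⊕1⊕0⊕1⊕0⊕1⊕0⊕1⊕1⊕1⊕0⊕1⊕0 = 0
s8: b8⊕b9⊕b10⊕b11⊕b12⊕b13⊕b14⊕b15⊕b24⊕b25⊕b26⊕b27⊕b28⊕b29⊕b30⊕b31 = 0⊕1⊕0⊕1⊕1⊕0⊕1⊕0⊕0⊕1⊕0⊕1⊕1⊕0⊕1⊕0 = 0
s16: b16⊕b17⊕b18⊕b19⊕b20⊕b21⊕b22⊕b23⊕b24⊕b25⊕b26⊕b27⊕b28⊕b29⊕b30⊕b31 = 0⊕1⊕0⊕0⊕1⊕0⊕1⊕1⊕0⊕1⊕0⊕1⊕1⊕0⊕1⊕0 = 0
Syndrome (s16...s1) = 00000 → position 0 (no error).
Overall parity (XOR of all 32 bits, including p0): 1⊕1⊕1⊕0⊕0⊕0⊕0⊕1⊕0⊕1⊕0⊕1⊕1⊕0⊕1⊕0⊕0⊕1⊕0⊕0⊕1⊕0⊕1⊕1⊕0⊕1⊕0⊕1⊕1⊕0⊕1⊕0 = 0
Overall=0, syndrome position=0 → no error.

none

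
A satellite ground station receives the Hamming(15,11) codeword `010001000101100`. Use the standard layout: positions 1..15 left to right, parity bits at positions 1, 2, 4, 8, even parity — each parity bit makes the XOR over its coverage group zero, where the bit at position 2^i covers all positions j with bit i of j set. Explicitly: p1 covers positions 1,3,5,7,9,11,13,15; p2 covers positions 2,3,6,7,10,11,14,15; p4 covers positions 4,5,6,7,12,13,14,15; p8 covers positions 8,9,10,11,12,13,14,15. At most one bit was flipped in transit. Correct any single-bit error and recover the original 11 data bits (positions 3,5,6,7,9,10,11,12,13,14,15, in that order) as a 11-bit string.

s1: b1⊕b3⊕b5⊕b7⊕b9⊕b11⊕b13⊕b15 = 0⊕0⊕0⊕0⊕0⊕0⊕1⊕0 = 1
s2: b2⊕b3⊕b6⊕b7⊕b10⊕b11⊕b14⊕b15 = 1⊕0⊕1⊕0⊕1⊕0⊕0⊕0 = 1
s4: b4⊕b5⊕b6⊕b7⊕b12⊕b13⊕b14⊕b15 = 0⊕0⊕1⊕0⊕1⊕1⊕0⊕0 = 1
s8: b8⊕b9⊕b10⊕b11⊕b12⊕b13⊕b14⊕b15 = 0⊕0⊕1⊕0⊕1⊕1⊕0⊕0 = 1
Syndrome (s8...s1) = 1111 → position 15.
Flip bit 15: corrected codeword = 010001000101101
Data bits at positions 3,5,6,7,9,10,11,12,13,14,15: 00100101101

00100101101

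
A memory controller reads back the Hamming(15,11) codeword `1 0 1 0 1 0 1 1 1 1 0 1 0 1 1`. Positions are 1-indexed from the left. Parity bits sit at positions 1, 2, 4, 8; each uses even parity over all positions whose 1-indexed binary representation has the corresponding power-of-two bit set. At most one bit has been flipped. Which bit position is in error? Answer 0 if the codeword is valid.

s1: b1⊕b3⊕b5⊕b7⊕b9⊕b11⊕b13⊕b15 = 1⊕1⊕1⊕1⊕1⊕0⊕0⊕1 = 0
s2: b2⊕b3⊕b6⊕b7⊕b10⊕b11⊕b14⊕b15 = 0⊕1⊕0⊕1⊕1⊕0⊕1⊕1 = 1
s4: b4⊕b5⊕b6⊕b7⊕b12⊕b13⊕b14⊕b15 = 0⊕1⊕0⊕1⊕1⊕0⊕1⊕1 = 1
s8: b8⊕b9⊕b10⊕b11⊕b12⊕b13⊕b14⊕b15 = 1⊕1⊕1⊕0⊕1⊕0⊕1⊕1 = 0
Syndrome (s8...s1) = 0110 → position 6.

6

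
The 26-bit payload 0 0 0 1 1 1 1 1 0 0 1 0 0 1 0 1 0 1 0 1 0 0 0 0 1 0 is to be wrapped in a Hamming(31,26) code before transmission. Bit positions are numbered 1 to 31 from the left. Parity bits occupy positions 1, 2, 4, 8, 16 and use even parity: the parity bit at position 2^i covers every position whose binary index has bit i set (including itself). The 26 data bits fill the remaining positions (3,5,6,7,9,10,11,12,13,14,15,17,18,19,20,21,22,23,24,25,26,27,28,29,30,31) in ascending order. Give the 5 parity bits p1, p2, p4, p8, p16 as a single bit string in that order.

01011

Place data bits at non-power-of-two positions: b3=0, b5=0, b6=0, b7=1, b9=1, b10=1, b11=1, b12=1, b13=0, b14=0, b15=1, b17=0, b18=0, b19=1, b20=0, b21=1, b22=0, b23=1, b24=0, b25=1, b26=0, b27=0, b28=0, b29=0, b30=1, b31=0.
p1 = XOR of data positions {3,5,7,9,11,13,15,17,19,21,23,25,27,29,31} = 0⊕0⊕1⊕1⊕1⊕0⊕1⊕0⊕1⊕1⊕1⊕1⊕0⊕0⊕0 = 0
p2 = XOR of data positions {3,6,7,10,11,14,15,18,19,22,23,26,27,30,31} = 0⊕0⊕1⊕1⊕1⊕0⊕1⊕0⊕1⊕0⊕1⊕0⊕0⊕1⊕0 = 1
p4 = XOR of data positions {5,6,7,12,13,14,15,20,21,22,23,28,29,30,31} = 0⊕0⊕1⊕1⊕0⊕0⊕1⊕0⊕1⊕0⊕1⊕0⊕0⊕1⊕0 = 0
p8 = XOR of data positions {9,10,11,12,13,14,15,24,25,26,27,28,29,30,31} = 1⊕1⊕1⊕1⊕0⊕0⊕1⊕0⊕1⊕0⊕0⊕0⊕0⊕1⊕0 = 1
p16 = XOR of data positions {17,18,19,20,21,22,23,24,25,26,27,28,29,30,31} = 0⊕0⊕1⊕0⊕1⊕0⊕1⊕0⊕1⊕0⊕0⊕0⊕0⊕1⊕0 = 1
Parity bits p1,p2,p4,p8,p16 = 01011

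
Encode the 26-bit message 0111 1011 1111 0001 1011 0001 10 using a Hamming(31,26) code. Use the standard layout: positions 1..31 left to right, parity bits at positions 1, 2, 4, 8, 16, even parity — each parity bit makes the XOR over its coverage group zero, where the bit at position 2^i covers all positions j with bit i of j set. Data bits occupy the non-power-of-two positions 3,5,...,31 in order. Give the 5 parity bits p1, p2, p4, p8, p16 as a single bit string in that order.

01101

Place data bits at non-power-of-two positions: b3=0, b5=1, b6=1, b7=1, b9=1, b10=0, b11=1, b12=1, b13=1, b14=1, b15=1, b17=1, b18=0, b19=0, b20=0, b21=1, b22=1, b23=0, b24=1, b25=1, b26=0, b27=0, b28=0, b29=1, b30=1, b31=0.
p1 = XOR of data positions {3,5,7,9,11,13,15,17,19,21,23,25,27,29,31} = 0⊕1⊕1⊕1⊕1⊕1⊕1⊕1⊕0⊕1⊕0⊕1⊕0⊕1⊕0 = 0
p2 = XOR of data positions {3,6,7,10,11,14,15,18,19,22,23,26,27,30,31} = 0⊕1⊕1⊕0⊕1⊕1⊕1⊕0⊕0⊕1⊕0⊕0⊕0⊕1⊕0 = 1
p4 = XOR of data positions {5,6,7,12,13,14,15,20,21,22,23,28,29,30,31} = 1⊕1⊕1⊕1⊕1⊕1⊕1⊕0⊕1⊕1⊕0⊕0⊕1⊕1⊕0 = 1
p8 = XOR of data positions {9,10,11,12,13,14,15,24,25,26,27,28,29,30,31} = 1⊕0⊕1⊕1⊕1⊕1⊕1⊕1⊕1⊕0⊕0⊕0⊕1⊕1⊕0 = 0
p16 = XOR of data positions {17,18,19,20,21,22,23,24,25,26,27,28,29,30,31} = 1⊕0⊕0⊕0⊕1⊕1⊕0⊕1⊕1⊕0⊕0⊕0⊕1⊕1⊕0 = 1
Parity bits p1,p2,p4,p8,p16 = 01101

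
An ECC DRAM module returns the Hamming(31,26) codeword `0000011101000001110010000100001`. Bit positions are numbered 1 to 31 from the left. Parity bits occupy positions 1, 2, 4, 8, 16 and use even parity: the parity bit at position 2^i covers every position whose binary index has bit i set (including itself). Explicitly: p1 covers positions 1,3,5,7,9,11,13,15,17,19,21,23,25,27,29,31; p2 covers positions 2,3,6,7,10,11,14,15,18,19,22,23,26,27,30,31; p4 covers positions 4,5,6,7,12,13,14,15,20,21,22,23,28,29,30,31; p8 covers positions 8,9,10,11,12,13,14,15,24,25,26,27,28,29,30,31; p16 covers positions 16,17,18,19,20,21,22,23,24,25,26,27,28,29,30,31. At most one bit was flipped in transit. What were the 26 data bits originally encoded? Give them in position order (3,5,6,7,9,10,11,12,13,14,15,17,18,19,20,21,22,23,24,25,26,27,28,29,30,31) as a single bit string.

00110100000110010000100001

s1: b1⊕b3⊕b5⊕b7⊕b9⊕b11⊕b13⊕b15⊕b17⊕b19⊕b21⊕b23⊕b25⊕b27⊕b29⊕b31 = 0⊕0⊕0⊕1⊕0⊕0⊕0⊕0⊕1⊕0⊕1⊕0⊕0⊕0⊕0⊕1 = 0
s2: b2⊕b3⊕b6⊕b7⊕b10⊕b11⊕b14⊕b15⊕b18⊕b19⊕b22⊕b23⊕b26⊕b27⊕b30⊕b31 = 0⊕0⊕1⊕1⊕1⊕0⊕0⊕0⊕1⊕0⊕0⊕0⊕1⊕0⊕0⊕1 = 0
s4: b4⊕b5⊕b6⊕b7⊕b12⊕b13⊕b14⊕b15⊕b20⊕b21⊕b22⊕b23⊕b28⊕b29⊕b30⊕b31 = 0⊕0⊕1⊕1⊕0⊕0⊕0⊕0⊕0⊕1⊕0⊕0⊕0⊕0⊕0⊕1 = 0
s8: b8⊕b9⊕b10⊕b11⊕b12⊕b13⊕b14⊕b15⊕b24⊕b25⊕b26⊕b27⊕b28⊕b29⊕b30⊕b31 = 1⊕0⊕1⊕0⊕0⊕0⊕0⊕0⊕0⊕0⊕1⊕0⊕0⊕0⊕0⊕1 = 0
s16: b16⊕b17⊕b18⊕b19⊕b20⊕b21⊕b22⊕b23⊕b24⊕b25⊕b26⊕b27⊕b28⊕b29⊕b30⊕b31 = 1⊕1⊕1⊕0⊕0⊕1⊕0⊕0⊕0⊕0⊕1⊕0⊕0⊕0⊕0⊕1 = 0
Syndrome (s16...s1) = 00000 → position 0 (no error).
No correction needed.
Data bits at positions 3,5,6,7,9,10,11,12,13,14,15,17,18,19,20,21,22,23,24,25,26,27,28,29,30,31: 00110100000110010000100001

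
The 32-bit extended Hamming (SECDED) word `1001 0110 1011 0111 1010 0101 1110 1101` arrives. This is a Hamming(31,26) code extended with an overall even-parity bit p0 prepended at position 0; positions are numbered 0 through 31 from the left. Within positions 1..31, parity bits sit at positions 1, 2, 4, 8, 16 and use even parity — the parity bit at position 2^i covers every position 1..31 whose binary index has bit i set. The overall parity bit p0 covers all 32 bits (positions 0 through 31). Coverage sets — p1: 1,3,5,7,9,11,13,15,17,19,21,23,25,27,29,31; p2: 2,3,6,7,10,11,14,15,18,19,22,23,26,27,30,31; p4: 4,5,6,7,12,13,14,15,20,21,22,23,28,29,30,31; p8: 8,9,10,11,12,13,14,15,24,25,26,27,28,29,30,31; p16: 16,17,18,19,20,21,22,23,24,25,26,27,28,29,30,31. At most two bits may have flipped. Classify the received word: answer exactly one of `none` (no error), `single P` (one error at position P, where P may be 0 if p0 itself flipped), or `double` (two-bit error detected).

s1: b1⊕b3⊕b5⊕b7⊕b9⊕b11⊕b13⊕b15⊕b17⊕b19⊕b21⊕b23⊕b25⊕b27⊕b29⊕b31 = 0⊕1⊕1⊕0⊕0⊕1⊕1⊕1⊕0⊕0⊕1⊕1⊕1⊕0⊕1⊕1 = 0
s2: b2⊕b3⊕b6⊕b7⊕b10⊕b11⊕b14⊕b15⊕b18⊕b19⊕b22⊕b23⊕b26⊕b27⊕b30⊕b31 = 0⊕1⊕1⊕0⊕1⊕1⊕1⊕1⊕1⊕0⊕0⊕1⊕1⊕0⊕0⊕1 = 0
s4: b4⊕b5⊕b6⊕b7⊕b12⊕b13⊕b14⊕b15⊕b20⊕b21⊕b22⊕b23⊕b28⊕b29⊕b30⊕b31 = 0⊕1⊕1⊕0⊕0⊕1⊕1⊕1⊕0⊕1⊕0⊕1⊕1⊕1⊕0⊕1 = 0
s8: b8⊕b9⊕b10⊕b11⊕b12⊕b13⊕b14⊕b15⊕b24⊕b25⊕b26⊕b27⊕b28⊕b29⊕b30⊕b31 = 1⊕0⊕1⊕1⊕0⊕1⊕1⊕1⊕1⊕1⊕1⊕0⊕1⊕1⊕0⊕1 = 0
s16: b16⊕b17⊕b18⊕b19⊕b20⊕b21⊕b22⊕b23⊕b24⊕b25⊕b26⊕b27⊕b28⊕b29⊕b30⊕b31 = 1⊕0⊕1⊕0⊕0⊕1⊕0⊕1⊕1⊕1⊕1⊕0⊕1⊕1⊕0⊕1 = 0
Syndrome (s16...s1) = 00000 → position 0 (no error).
Overall parity (XOR of all 32 bits, including p0): 1⊕0⊕0⊕1⊕0⊕1⊕1⊕0⊕1⊕0⊕1⊕1⊕0⊕1⊕1⊕1⊕1⊕0⊕1⊕0⊕0⊕1⊕0⊕1⊕1⊕1⊕1⊕0⊕1⊕1⊕0⊕1 = 0
Overall=0, syndrome position=0 → no error.

none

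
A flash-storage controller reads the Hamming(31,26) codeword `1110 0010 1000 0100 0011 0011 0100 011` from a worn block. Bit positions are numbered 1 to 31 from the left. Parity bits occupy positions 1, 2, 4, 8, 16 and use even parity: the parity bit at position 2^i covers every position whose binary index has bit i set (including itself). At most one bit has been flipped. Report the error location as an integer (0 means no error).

19

s1: b1⊕b3⊕b5⊕b7⊕b9⊕b11⊕b13⊕b15⊕b17⊕b19⊕b21⊕b23⊕b25⊕b27⊕b29⊕b31 = 1⊕1⊕0⊕1⊕1⊕0⊕0⊕0⊕0⊕1⊕0⊕1⊕0⊕0⊕0⊕1 = 1
s2: b2⊕b3⊕b6⊕b7⊕b10⊕b11⊕b14⊕b15⊕b18⊕b19⊕b22⊕b23⊕b26⊕b27⊕b30⊕b31 = 1⊕1⊕0⊕1⊕0⊕0⊕1⊕0⊕0⊕1⊕0⊕1⊕1⊕0⊕1⊕1 = 1
s4: b4⊕b5⊕b6⊕b7⊕b12⊕b13⊕b14⊕b15⊕b20⊕b21⊕b22⊕b23⊕b28⊕b29⊕b30⊕b31 = 0⊕0⊕0⊕1⊕0⊕0⊕1⊕0⊕1⊕0⊕0⊕1⊕0⊕0⊕1⊕1 = 0
s8: b8⊕b9⊕b10⊕b11⊕b12⊕b13⊕b14⊕b15⊕b24⊕b25⊕b26⊕b27⊕b28⊕b29⊕b30⊕b31 = 0⊕1⊕0⊕0⊕0⊕0⊕1⊕0⊕1⊕0⊕1⊕0⊕0⊕0⊕1⊕1 = 0
s16: b16⊕b17⊕b18⊕b19⊕b20⊕b21⊕b22⊕b23⊕b24⊕b25⊕b26⊕b27⊕b28⊕b29⊕b30⊕b31 = 0⊕0⊕0⊕1⊕1⊕0⊕0⊕1⊕1⊕0⊕1⊕0⊕0⊕0⊕1⊕1 = 1
Syndrome (s16...s1) = 10011 → position 19.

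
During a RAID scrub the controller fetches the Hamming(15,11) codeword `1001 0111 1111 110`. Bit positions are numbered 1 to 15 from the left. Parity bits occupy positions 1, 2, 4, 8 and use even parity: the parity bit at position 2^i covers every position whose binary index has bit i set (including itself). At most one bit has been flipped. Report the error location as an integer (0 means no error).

s1: b1⊕b3⊕b5⊕b7⊕b9⊕b11⊕b13⊕b15 = 1⊕0⊕0⊕1⊕1⊕1⊕1⊕0 = 1
s2: b2⊕b3⊕b6⊕b7⊕b10⊕b11⊕b14⊕b15 = 0⊕0⊕1⊕1⊕1⊕1⊕1⊕0 = 1
s4: b4⊕b5⊕b6⊕b7⊕b12⊕b13⊕b14⊕b15 = 1⊕0⊕1⊕1⊕1⊕1⊕1⊕0 = 0
s8: b8⊕b9⊕b10⊕b11⊕b12⊕b13⊕b14⊕b15 = 1⊕1⊕1⊕1⊕1⊕1⊕1⊕0 = 1
Syndrome (s8...s1) = 1011 → position 11.

11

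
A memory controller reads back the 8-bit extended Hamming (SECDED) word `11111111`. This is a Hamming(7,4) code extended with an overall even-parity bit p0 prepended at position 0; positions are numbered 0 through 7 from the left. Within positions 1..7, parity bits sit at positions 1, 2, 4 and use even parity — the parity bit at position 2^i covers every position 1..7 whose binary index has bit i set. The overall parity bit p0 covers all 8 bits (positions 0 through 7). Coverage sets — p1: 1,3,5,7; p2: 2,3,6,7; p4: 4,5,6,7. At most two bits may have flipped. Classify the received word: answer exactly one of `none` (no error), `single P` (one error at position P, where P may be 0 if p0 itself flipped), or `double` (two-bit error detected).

s1: b1⊕b3⊕b5⊕b7 = 1⊕1⊕1⊕1 = 0
s2: b2⊕b3⊕b6⊕b7 = 1⊕1⊕1⊕1 = 0
s4: b4⊕b5⊕b6⊕b7 = 1⊕1⊕1⊕1 = 0
Syndrome (s4...s1) = 000 → position 0 (no error).
Overall parity (XOR of all 8 bits, including p0): 1⊕1⊕1⊕1⊕1⊕1⊕1⊕1 = 0
Overall=0, syndrome position=0 → no error.

none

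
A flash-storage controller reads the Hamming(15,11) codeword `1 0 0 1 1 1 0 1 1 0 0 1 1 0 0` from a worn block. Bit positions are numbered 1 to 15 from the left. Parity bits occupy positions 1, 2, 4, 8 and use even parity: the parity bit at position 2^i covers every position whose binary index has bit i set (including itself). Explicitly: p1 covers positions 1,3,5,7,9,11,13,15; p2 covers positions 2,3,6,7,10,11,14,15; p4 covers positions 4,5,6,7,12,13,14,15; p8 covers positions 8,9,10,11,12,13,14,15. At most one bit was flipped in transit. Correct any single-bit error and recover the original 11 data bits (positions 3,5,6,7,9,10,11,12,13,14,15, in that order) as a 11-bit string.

s1: b1⊕b3⊕b5⊕b7⊕b9⊕b11⊕b13⊕b15 = 1⊕0⊕1⊕0⊕1⊕0⊕1⊕0 = 0
s2: b2⊕b3⊕b6⊕b7⊕b10⊕b11⊕b14⊕b15 = 0⊕0⊕1⊕0⊕0⊕0⊕0⊕0 = 1
s4: b4⊕b5⊕b6⊕b7⊕b12⊕b13⊕b14⊕b15 = 1⊕1⊕1⊕0⊕1⊕1⊕0⊕0 = 1
s8: b8⊕b9⊕b10⊕b11⊕b12⊕b13⊕b14⊕b15 = 1⊕1⊕0⊕0⊕1⊕1⊕0⊕0 = 0
Syndrome (s8...s1) = 0110 → position 6.
Flip bit 6: corrected codeword = 100110011001100
Data bits at positions 3,5,6,7,9,10,11,12,13,14,15: 01001001100

01001001100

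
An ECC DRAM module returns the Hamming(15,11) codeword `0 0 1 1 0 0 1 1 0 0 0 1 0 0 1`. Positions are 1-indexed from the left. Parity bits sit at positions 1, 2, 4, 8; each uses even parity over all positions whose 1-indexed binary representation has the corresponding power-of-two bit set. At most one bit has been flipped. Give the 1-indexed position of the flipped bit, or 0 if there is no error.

11

s1: b1⊕b3⊕b5⊕b7⊕b9⊕b11⊕b13⊕b15 = 0⊕1⊕0⊕1⊕0⊕0⊕0⊕1 = 1
s2: b2⊕b3⊕b6⊕b7⊕b10⊕b11⊕b14⊕b15 = 0⊕1⊕0⊕1⊕0⊕0⊕0⊕1 = 1
s4: b4⊕b5⊕b6⊕b7⊕b12⊕b13⊕b14⊕b15 = 1⊕0⊕0⊕1⊕1⊕0⊕0⊕1 = 0
s8: b8⊕b9⊕b10⊕b11⊕b12⊕b13⊕b14⊕b15 = 1⊕0⊕0⊕0⊕1⊕0⊕0⊕1 = 1
Syndrome (s8...s1) = 1011 → position 11.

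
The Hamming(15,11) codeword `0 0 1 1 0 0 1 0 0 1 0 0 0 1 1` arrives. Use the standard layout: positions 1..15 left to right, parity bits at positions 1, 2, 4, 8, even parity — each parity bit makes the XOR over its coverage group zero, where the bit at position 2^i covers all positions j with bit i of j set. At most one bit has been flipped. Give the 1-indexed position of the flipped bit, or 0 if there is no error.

11

s1: b1⊕b3⊕b5⊕b7⊕b9⊕b11⊕b13⊕b15 = 0⊕1⊕0⊕1⊕0⊕0⊕0⊕1 = 1
s2: b2⊕b3⊕b6⊕b7⊕b10⊕b11⊕b14⊕b15 = 0⊕1⊕0⊕1⊕1⊕0⊕1⊕1 = 1
s4: b4⊕b5⊕b6⊕b7⊕b12⊕b13⊕b14⊕b15 = 1⊕0⊕0⊕1⊕0⊕0⊕1⊕1 = 0
s8: b8⊕b9⊕b10⊕b11⊕b12⊕b13⊕b14⊕b15 = 0⊕0⊕1⊕0⊕0⊕0⊕1⊕1 = 1
Syndrome (s8...s1) = 1011 → position 11.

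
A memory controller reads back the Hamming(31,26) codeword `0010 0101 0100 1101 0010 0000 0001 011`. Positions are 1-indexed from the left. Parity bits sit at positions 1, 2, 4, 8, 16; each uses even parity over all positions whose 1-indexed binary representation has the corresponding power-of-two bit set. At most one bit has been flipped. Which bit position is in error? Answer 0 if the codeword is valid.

s1: b1⊕b3⊕b5⊕b7⊕b9⊕b11⊕b13⊕b15⊕b17⊕b19⊕b21⊕b23⊕b25⊕b27⊕b29⊕b31 = 0⊕1⊕0⊕0⊕0⊕0⊕1⊕0⊕0⊕1⊕0⊕0⊕0⊕0⊕0⊕1 = 0
s2: b2⊕b3⊕b6⊕b7⊕b10⊕b11⊕b14⊕b15⊕b18⊕b19⊕b22⊕b23⊕b26⊕b27⊕b30⊕b31 = 0⊕1⊕1⊕0⊕1⊕0⊕1⊕0⊕0⊕1⊕0⊕0⊕0⊕0⊕1⊕1 = 1
s4: b4⊕b5⊕b6⊕b7⊕b12⊕b13⊕b14⊕b15⊕b20⊕b21⊕b22⊕b23⊕b28⊕b29⊕b30⊕b31 = 0⊕0⊕1⊕0⊕0⊕1⊕1⊕0⊕0⊕0⊕0⊕0⊕1⊕0⊕1⊕1 = 0
s8: b8⊕b9⊕b10⊕b11⊕b12⊕b13⊕b14⊕b15⊕b24⊕b25⊕b26⊕b27⊕b28⊕b29⊕b30⊕b31 = 1⊕0⊕1⊕0⊕0⊕1⊕1⊕0⊕0⊕0⊕0⊕0⊕1⊕0⊕1⊕1 = 1
s16: b16⊕b17⊕b18⊕b19⊕b20⊕b21⊕b22⊕b23⊕b24⊕b25⊕b26⊕b27⊕b28⊕b29⊕b30⊕b31 = 1⊕0⊕0⊕1⊕0⊕0⊕0⊕0⊕0⊕0⊕0⊕0⊕1⊕0⊕1⊕1 = 1
Syndrome (s16...s1) = 11010 → position 26.

26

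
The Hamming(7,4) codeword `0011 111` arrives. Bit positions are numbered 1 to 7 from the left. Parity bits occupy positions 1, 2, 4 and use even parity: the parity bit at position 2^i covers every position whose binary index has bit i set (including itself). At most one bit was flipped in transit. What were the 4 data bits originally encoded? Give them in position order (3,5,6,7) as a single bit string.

s1: b1⊕b3⊕b5⊕b7 = 0⊕1⊕1⊕1 = 1
s2: b2⊕b3⊕b6⊕b7 = 0⊕1⊕1⊕1 = 1
s4: b4⊕b5⊕b6⊕b7 = 1⊕1⊕1⊕1 = 0
Syndrome (s4...s1) = 011 → position 3.
Flip bit 3: corrected codeword = 0001111
Data bits at positions 3,5,6,7: 0111

0111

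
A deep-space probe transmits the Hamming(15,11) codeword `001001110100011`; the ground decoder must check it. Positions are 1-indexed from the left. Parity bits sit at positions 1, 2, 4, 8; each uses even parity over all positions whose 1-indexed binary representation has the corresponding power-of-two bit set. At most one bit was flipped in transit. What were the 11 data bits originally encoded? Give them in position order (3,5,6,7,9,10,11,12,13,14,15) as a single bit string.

s1: b1⊕b3⊕b5⊕b7⊕b9⊕b11⊕b13⊕b15 = 0⊕1⊕0⊕1⊕0⊕0⊕0⊕1 = 1
s2: b2⊕b3⊕b6⊕b7⊕b10⊕b11⊕b14⊕b15 = 0⊕1⊕1⊕1⊕1⊕0⊕1⊕1 = 0
s4: b4⊕b5⊕b6⊕b7⊕b12⊕b13⊕b14⊕b15 = 0⊕0⊕1⊕1⊕0⊕0⊕1⊕1 = 0
s8: b8⊕b9⊕b10⊕b11⊕b12⊕b13⊕b14⊕b15 = 1⊕0⊕1⊕0⊕0⊕0⊕1⊕1 = 0
Syndrome (s8...s1) = 0001 → position 1.
Flip bit 1: corrected codeword = 101001110100011
Data bits at positions 3,5,6,7,9,10,11,12,13,14,15: 10110100011

10110100011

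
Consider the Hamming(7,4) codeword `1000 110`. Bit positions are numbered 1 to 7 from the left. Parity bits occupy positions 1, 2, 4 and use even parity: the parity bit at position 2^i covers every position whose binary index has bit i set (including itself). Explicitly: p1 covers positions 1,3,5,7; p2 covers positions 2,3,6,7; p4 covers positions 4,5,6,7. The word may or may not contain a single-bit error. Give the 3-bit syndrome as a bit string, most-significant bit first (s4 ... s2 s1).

010

s1: b1⊕b3⊕b5⊕b7 = 1⊕0⊕1⊕0 = 0
s2: b2⊕b3⊕b6⊕b7 = 0⊕0⊕1⊕0 = 1
s4: b4⊕b5⊕b6⊕b7 = 0⊕1⊕1⊕0 = 0
Syndrome (s4...s1) = 010 → position 2.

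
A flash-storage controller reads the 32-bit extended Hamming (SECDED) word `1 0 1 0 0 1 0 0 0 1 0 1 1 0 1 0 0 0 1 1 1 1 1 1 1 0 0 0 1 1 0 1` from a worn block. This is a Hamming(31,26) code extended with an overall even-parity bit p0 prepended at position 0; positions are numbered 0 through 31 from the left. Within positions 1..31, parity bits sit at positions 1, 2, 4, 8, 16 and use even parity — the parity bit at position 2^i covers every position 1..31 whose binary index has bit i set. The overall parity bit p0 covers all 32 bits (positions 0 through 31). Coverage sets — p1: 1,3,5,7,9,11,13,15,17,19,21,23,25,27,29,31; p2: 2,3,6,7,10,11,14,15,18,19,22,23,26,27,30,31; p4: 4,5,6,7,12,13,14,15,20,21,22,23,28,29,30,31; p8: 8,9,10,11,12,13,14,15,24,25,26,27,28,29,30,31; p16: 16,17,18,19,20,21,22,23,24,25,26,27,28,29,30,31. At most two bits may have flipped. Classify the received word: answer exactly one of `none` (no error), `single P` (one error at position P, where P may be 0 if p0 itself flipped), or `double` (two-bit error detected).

s1: b1⊕b3⊕b5⊕b7⊕b9⊕b11⊕b13⊕b15⊕b17⊕b19⊕b21⊕b23⊕b25⊕b27⊕b29⊕b31 = 0⊕0⊕1⊕0⊕1⊕1⊕0⊕0⊕0⊕1⊕1⊕1⊕0⊕0⊕1⊕1 = 0
s2: b2⊕b3⊕b6⊕b7⊕b10⊕b11⊕b14⊕b15⊕b18⊕b19⊕b22⊕b23⊕b26⊕b27⊕b30⊕b31 = 1⊕0⊕0⊕0⊕0⊕1⊕1⊕0⊕1⊕1⊕1⊕1⊕0⊕0⊕0⊕1 = 0
s4: b4⊕b5⊕b6⊕b7⊕b12⊕b13⊕b14⊕b15⊕b20⊕b21⊕b22⊕b23⊕b28⊕b29⊕b30⊕b31 = 0⊕1⊕0⊕0⊕1⊕0⊕1⊕0⊕1⊕1⊕1⊕1⊕1⊕1⊕0⊕1 = 0
s8: b8⊕b9⊕b10⊕b11⊕b12⊕b13⊕b14⊕b15⊕b24⊕b25⊕b26⊕b27⊕b28⊕b29⊕b30⊕b31 = 0⊕1⊕0⊕1⊕1⊕0⊕1⊕0⊕1⊕0⊕0⊕0⊕1⊕1⊕0⊕1 = 0
s16: b16⊕b17⊕b18⊕b19⊕b20⊕b21⊕b22⊕b23⊕b24⊕b25⊕b26⊕b27⊕b28⊕b29⊕b30⊕b31 = 0⊕0⊕1⊕1⊕1⊕1⊕1⊕1⊕1⊕0⊕0⊕0⊕1⊕1⊕0⊕1 = 0
Syndrome (s16...s1) = 00000 → position 0 (no error).
Overall parity (XOR of all 32 bits, including p0): 1⊕0⊕1⊕0⊕0⊕1⊕0⊕0⊕0⊕1⊕0⊕1⊕1⊕0⊕1⊕0⊕0⊕0⊕1⊕1⊕1⊕1⊕1⊕1⊕1⊕0⊕0⊕0⊕1⊕1⊕0⊕1 = 1
Overall=1, syndrome position=0 → single-bit error at position 0.

single 0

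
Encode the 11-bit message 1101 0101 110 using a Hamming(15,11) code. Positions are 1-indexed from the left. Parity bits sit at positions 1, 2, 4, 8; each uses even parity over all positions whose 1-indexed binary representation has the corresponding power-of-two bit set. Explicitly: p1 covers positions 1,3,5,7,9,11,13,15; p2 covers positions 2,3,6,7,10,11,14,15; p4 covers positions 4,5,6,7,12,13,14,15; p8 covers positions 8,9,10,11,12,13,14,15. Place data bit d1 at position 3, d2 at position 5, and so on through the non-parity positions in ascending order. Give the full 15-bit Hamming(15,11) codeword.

Place data bits at non-power-of-two positions: b3=1, b5=1, b6=0, b7=1, b9=0, b10=1, b11=0, b12=1, b13=1, b14=1, b15=0.
p1 = XOR of data positions {3,5,7,9,11,13,15} = 1⊕1⊕1⊕0⊕0⊕1⊕0 = 0
p2 = XOR of data positions {3,6,7,10,11,14,15} = 1⊕0⊕1⊕1⊕0⊕1⊕0 = 0
p4 = XOR of data positions {5,6,7,12,13,14,15} = 1⊕0⊕1⊕1⊕1⊕1⊕0 = 1
p8 = XOR of data positions {9,10,11,12,13,14,15} = 0⊕1⊕0⊕1⊕1⊕1⊕0 = 0
Codeword b1..b15 = 001110100101110

001110100101110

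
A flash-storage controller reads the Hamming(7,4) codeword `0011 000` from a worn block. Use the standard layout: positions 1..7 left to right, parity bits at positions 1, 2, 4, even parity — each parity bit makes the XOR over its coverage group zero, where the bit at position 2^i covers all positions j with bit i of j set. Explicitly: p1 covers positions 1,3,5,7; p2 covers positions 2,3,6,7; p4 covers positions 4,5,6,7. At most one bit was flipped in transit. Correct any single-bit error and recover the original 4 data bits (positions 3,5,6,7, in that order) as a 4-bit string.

s1: b1⊕b3⊕b5⊕b7 = 0⊕1⊕0⊕0 = 1
s2: b2⊕b3⊕b6⊕b7 = 0⊕1⊕0⊕0 = 1
s4: b4⊕b5⊕b6⊕b7 = 1⊕0⊕0⊕0 = 1
Syndrome (s4...s1) = 111 → position 7.
Flip bit 7: corrected codeword = 0011001
Data bits at positions 3,5,6,7: 1001

1001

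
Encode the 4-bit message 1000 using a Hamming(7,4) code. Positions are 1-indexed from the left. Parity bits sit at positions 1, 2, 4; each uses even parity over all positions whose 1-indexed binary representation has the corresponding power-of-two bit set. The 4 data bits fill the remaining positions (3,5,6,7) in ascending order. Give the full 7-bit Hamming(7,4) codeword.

Place data bits at non-power-of-two positions: b3=1, b5=0, b6=0, b7=0.
p1 = XOR of data positions {3,5,7} = 1⊕0⊕0 = 1
p2 = XOR of data positions {3,6,7} = 1⊕0⊕0 = 1
p4 = XOR of data positions {5,6,7} = 0⊕0⊕0 = 0
Codeword b1..b7 = 1110000

1110000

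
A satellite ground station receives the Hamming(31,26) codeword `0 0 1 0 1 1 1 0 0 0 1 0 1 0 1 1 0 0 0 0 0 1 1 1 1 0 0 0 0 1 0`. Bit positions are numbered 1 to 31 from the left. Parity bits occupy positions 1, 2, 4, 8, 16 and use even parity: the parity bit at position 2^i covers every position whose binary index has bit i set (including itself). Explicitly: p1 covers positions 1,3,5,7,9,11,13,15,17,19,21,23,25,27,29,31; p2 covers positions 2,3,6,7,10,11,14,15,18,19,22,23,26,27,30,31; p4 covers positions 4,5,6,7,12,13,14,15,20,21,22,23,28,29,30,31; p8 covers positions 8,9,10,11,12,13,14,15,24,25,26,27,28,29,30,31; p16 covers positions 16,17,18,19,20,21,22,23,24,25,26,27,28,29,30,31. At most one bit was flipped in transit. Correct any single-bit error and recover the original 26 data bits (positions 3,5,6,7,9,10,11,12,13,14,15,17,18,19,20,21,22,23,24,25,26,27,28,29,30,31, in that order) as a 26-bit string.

s1: b1⊕b3⊕b5⊕b7⊕b9⊕b11⊕b13⊕b15⊕b17⊕b19⊕b21⊕b23⊕b25⊕b27⊕b29⊕b31 = 0⊕1⊕1⊕1⊕0⊕1⊕1⊕1⊕0⊕0⊕0⊕1⊕1⊕0⊕0⊕0 = 0
s2: b2⊕b3⊕b6⊕b7⊕b10⊕b11⊕b14⊕b15⊕b18⊕b19⊕b22⊕b23⊕b26⊕b27⊕b30⊕b31 = 0⊕1⊕1⊕1⊕0⊕1⊕0⊕1⊕0⊕0⊕1⊕1⊕0⊕0⊕1⊕0 = 0
s4: b4⊕b5⊕b6⊕b7⊕b12⊕b13⊕b14⊕b15⊕b20⊕b21⊕b22⊕b23⊕b28⊕b29⊕b30⊕b31 = 0⊕1⊕1⊕1⊕0⊕1⊕0⊕1⊕0⊕0⊕1⊕1⊕0⊕0⊕1⊕0 = 0
s8: b8⊕b9⊕b10⊕b11⊕b12⊕b13⊕b14⊕b15⊕b24⊕b25⊕b26⊕b27⊕b28⊕b29⊕b30⊕b31 = 0⊕0⊕0⊕1⊕0⊕1⊕0⊕1⊕1⊕1⊕0⊕0⊕0⊕0⊕1⊕0 = 0
s16: b16⊕b17⊕b18⊕b19⊕b20⊕b21⊕b22⊕b23⊕b24⊕b25⊕b26⊕b27⊕b28⊕b29⊕b30⊕b31 = 1⊕0⊕0⊕0⊕0⊕0⊕1⊕1⊕1⊕1⊕0⊕0⊕0⊕0⊕1⊕0 = 0
Syndrome (s16...s1) = 00000 → position 0 (no error).
No correction needed.
Data bits at positions 3,5,6,7,9,10,11,12,13,14,15,17,18,19,20,21,22,23,24,25,26,27,28,29,30,31: 11110010101000001111000010

11110010101000001111000010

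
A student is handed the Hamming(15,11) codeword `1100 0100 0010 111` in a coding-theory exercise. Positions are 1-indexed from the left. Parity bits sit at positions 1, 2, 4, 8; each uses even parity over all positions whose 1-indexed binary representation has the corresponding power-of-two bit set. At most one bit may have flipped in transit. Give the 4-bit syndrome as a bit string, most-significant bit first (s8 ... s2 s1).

0010

s1: b1⊕b3⊕b5⊕b7⊕b9⊕b11⊕b13⊕b15 = 1⊕0⊕0⊕0⊕0⊕1⊕1⊕1 = 0
s2: b2⊕b3⊕b6⊕b7⊕b10⊕b11⊕b14⊕b15 = 1⊕0⊕1⊕0⊕0⊕1⊕1⊕1 = 1
s4: b4⊕b5⊕b6⊕b7⊕b12⊕b13⊕b14⊕b15 = 0⊕0⊕1⊕0⊕0⊕1⊕1⊕1 = 0
s8: b8⊕b9⊕b10⊕b11⊕b12⊕b13⊕b14⊕b15 = 0⊕0⊕0⊕1⊕0⊕1⊕1⊕1 = 0
Syndrome (s8...s1) = 0010 → position 2.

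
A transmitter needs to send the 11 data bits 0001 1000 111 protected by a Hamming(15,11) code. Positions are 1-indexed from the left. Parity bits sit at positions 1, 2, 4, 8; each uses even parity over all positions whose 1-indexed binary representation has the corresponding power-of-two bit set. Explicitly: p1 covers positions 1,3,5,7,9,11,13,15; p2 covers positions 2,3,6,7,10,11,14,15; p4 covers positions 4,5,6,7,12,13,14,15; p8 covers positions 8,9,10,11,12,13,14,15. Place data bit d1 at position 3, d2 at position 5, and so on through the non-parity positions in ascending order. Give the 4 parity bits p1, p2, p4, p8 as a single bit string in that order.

Place data bits at non-power-of-two positions: b3=0, b5=0, b6=0, b7=1, b9=1, b10=0, b11=0, b12=0, b13=1, b14=1, b15=1.
p1 = XOR of data positions {3,5,7,9,11,13,15} = 0⊕0⊕1⊕1⊕0⊕1⊕1 = 0
p2 = XOR of data positions {3,6,7,10,11,14,15} = 0⊕0⊕1⊕0⊕0⊕1⊕1 = 1
p4 = XOR of data positions {5,6,7,12,13,14,15} = 0⊕0⊕1⊕0⊕1⊕1⊕1 = 0
p8 = XOR of data positions {9,10,11,12,13,14,15} = 1⊕0⊕0⊕0⊕1⊕1⊕1 = 0
Parity bits p1,p2,p4,p8 = 0100

0100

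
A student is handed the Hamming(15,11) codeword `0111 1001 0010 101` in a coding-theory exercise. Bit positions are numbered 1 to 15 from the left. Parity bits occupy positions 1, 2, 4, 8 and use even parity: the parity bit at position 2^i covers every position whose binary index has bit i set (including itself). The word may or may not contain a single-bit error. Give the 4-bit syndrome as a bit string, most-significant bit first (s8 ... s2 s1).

s1: b1⊕b3⊕b5⊕b7⊕b9⊕b11⊕b13⊕b15 = 0⊕1⊕1⊕0⊕0⊕1⊕1⊕1 = 1
s2: b2⊕b3⊕b6⊕b7⊕b10⊕b11⊕b14⊕b15 = 1⊕1⊕0⊕0⊕0⊕1⊕0⊕1 = 0
s4: b4⊕b5⊕b6⊕b7⊕b12⊕b13⊕b14⊕b15 = 1⊕1⊕0⊕0⊕0⊕1⊕0⊕1 = 0
s8: b8⊕b9⊕b10⊕b11⊕b12⊕b13⊕b14⊕b15 = 1⊕0⊕0⊕1⊕0⊕1⊕0⊕1 = 0
Syndrome (s8...s1) = 0001 → position 1.

0001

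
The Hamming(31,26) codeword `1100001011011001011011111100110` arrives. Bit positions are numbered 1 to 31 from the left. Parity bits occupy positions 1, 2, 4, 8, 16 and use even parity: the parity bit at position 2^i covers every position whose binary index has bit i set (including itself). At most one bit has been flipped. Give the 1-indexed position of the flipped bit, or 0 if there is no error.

27

s1: b1⊕b3⊕b5⊕b7⊕b9⊕b11⊕b13⊕b15⊕b17⊕b19⊕b21⊕b23⊕b25⊕b27⊕b29⊕b31 = 1⊕0⊕0⊕1⊕1⊕0⊕1⊕0⊕0⊕1⊕1⊕1⊕1⊕0⊕1⊕0 = 1
s2: b2⊕b3⊕b6⊕b7⊕b10⊕b11⊕b14⊕b15⊕b18⊕b19⊕b22⊕b23⊕b26⊕b27⊕b30⊕b31 = 1⊕0⊕0⊕1⊕1⊕0⊕0⊕0⊕1⊕1⊕1⊕1⊕1⊕0⊕1⊕0 = 1
s4: b4⊕b5⊕b6⊕b7⊕b12⊕b13⊕b14⊕b15⊕b20⊕b21⊕b22⊕b23⊕b28⊕b29⊕b30⊕b31 = 0⊕0⊕0⊕1⊕1⊕1⊕0⊕0⊕0⊕1⊕1⊕1⊕0⊕1⊕1⊕0 = 0
s8: b8⊕b9⊕b10⊕b11⊕b12⊕b13⊕b14⊕b15⊕b24⊕b25⊕b26⊕b27⊕b28⊕b29⊕b30⊕b31 = 0⊕1⊕1⊕0⊕1⊕1⊕0⊕0⊕1⊕1⊕1⊕0⊕0⊕1⊕1⊕0 = 1
s16: b16⊕b17⊕b18⊕b19⊕b20⊕b21⊕b22⊕b23⊕b24⊕b25⊕b26⊕b27⊕b28⊕b29⊕b30⊕b31 = 1⊕0⊕1⊕1⊕0⊕1⊕1⊕1⊕1⊕1⊕1⊕0⊕0⊕1⊕1⊕0 = 1
Syndrome (s16...s1) = 11011 → position 27.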